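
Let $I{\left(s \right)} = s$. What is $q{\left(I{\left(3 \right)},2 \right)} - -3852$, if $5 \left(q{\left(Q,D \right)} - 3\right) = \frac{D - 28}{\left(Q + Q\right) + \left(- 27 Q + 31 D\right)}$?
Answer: $\frac{19277}{5} \approx 3855.4$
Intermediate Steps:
$q{\left(Q,D \right)} = 3 + \frac{-28 + D}{5 \left(- 25 Q + 31 D\right)}$ ($q{\left(Q,D \right)} = 3 + \frac{\left(D - 28\right) \frac{1}{\left(Q + Q\right) + \left(- 27 Q + 31 D\right)}}{5} = 3 + \frac{\left(-28 + D\right) \frac{1}{2 Q + \left(- 27 Q + 31 D\right)}}{5} = 3 + \frac{\left(-28 + D\right) \frac{1}{- 25 Q + 31 D}}{5} = 3 + \frac{\frac{1}{- 25 Q + 31 D} \left(-28 + D\right)}{5} = 3 + \frac{-28 + D}{5 \left(- 25 Q + 31 D\right)}$)
$q{\left(I{\left(3 \right)},2 \right)} - -3852 = \frac{-28 - 1125 + 466 \cdot 2}{5 \left(\left(-25\right) 3 + 31 \cdot 2\right)} - -3852 = \frac{-28 - 1125 + 932}{5 \left(-75 + 62\right)} + 3852 = \frac{1}{5} \frac{1}{-13} \left(-221\right) + 3852 = \frac{1}{5} \left(- \frac{1}{13}\right) \left(-221\right) + 3852 = \frac{17}{5} + 3852 = \frac{19277}{5}$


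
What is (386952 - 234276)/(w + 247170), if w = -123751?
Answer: 152676/123419 ≈ 1.2371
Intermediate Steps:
(386952 - 234276)/(w + 247170) = (386952 - 234276)/(-123751 + 247170) = 152676/123419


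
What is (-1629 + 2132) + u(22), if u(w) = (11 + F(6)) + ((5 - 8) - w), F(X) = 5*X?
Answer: 519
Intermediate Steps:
u(w) = 38 - w (u(w) = (11 + 5*6) + ((5 - 8) - w) = (11 + 30) + (-3 - w) = 41 + (-3 - w) = 38 - w)
(-1629 + 2132) + u(22) = (-1629 + 2132) + (38 - 1*22) = 503 + (38 - 22) = 503 + 16 = 519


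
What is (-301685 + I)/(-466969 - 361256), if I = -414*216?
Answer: 391109/828225 ≈ 0.47223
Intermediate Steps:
I = -89424
(-301685 + I)/(-466969 - 361256) = (-301685 - 89424)/(-466969 - 361256) = -391109/(-828225) = -391109*(-1/828225) = 391109/828225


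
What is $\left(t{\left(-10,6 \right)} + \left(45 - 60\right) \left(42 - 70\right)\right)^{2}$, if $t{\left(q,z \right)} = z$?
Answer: $181476$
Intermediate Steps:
$\left(t{\left(-10,6 \right)} + \left(45 - 60\right) \left(42 - 70\right)\right)^{2} = \left(6 + \left(45 - 60\right) \left(42 - 70\right)\right)^{2} = \left(6 - -420\right)^{2} = \left(6 + 420\right)^{2} = 426^{2} = 181476$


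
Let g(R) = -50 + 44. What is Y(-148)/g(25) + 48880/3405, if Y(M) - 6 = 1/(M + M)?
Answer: 5384467/403152 ≈ 13.356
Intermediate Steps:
g(R) = -6
Y(M) = 6 + 1/(2*M) (Y(M) = 6 + 1/(M + M) = 6 + 1/(2*M))
Y(-148)/g(25) + 48880/3405 = (6 + (½)/(-148))/(-6) + 48880/3405 = (6 + (½)*(-1/148))*(-⅙) + 48880*(1/3405) = (6 - 1/296)*(-⅙) + 9776/681 = (1775/296)*(-⅙) + 9776/681 = -1775/1776 + 9776/681 = 5384467/403152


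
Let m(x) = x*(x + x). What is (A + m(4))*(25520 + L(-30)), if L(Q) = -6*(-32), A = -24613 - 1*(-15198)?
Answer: -241255696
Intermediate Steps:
m(x) = 2*x**2 (m(x) = x*(2*x) = 2*x**2)
A = -9415 (A = -24613 + 15198 = -9415)
L(Q) = 192
(A + m(4))*(25520 + L(-30)) = (-9415 + 2*4**2)*(25520 + 192) = (-9415 + 2*16)*25712 = (-9415 + 32)*25712 = -9383*25712 = -241255696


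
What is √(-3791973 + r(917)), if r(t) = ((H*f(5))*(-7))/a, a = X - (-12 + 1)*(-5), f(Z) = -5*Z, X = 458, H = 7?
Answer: I*√615850049282/403 ≈ 1947.3*I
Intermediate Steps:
a = 403 (a = 458 - (-12 + 1)*(-5) = 458 - (-11)*(-5) = 458 - 1*55 = 458 - 55 = 403)
r(t) = 1225/403 (r(t) = ((7*(-5*5))*(-7))/403 = ((7*(-25))*(-7))*(1/403) = -175*(-7)*(1/403) = 1225*(1/403) = 1225/403)
√(-3791973 + r(917)) = √(-3791973 + 1225/403) = √(-1528163894/403) = I*√615850049282/403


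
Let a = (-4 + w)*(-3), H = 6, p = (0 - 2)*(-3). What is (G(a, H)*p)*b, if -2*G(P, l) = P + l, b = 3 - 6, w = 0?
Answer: 162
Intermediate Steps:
b = -3
p = 6 (p = -2*(-3) = 6)
a = 12 (a = (-4 + 0)*(-3) = -4*(-3) = 12)
G(P, l) = -P/2 - l/2 (G(P, l) = -(P + l)/2 = -P/2 - l/2)
(G(a, H)*p)*b = ((-1/2*12 - 1/2*6)*6)*(-3) = ((-6 - 3)*6)*(-3) = -9*6*(-3) = -54*(-3) = 162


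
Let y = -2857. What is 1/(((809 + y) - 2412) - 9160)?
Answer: -1/13620 ≈ -7.3421e-5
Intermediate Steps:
1/(((809 + y) - 2412) - 9160) = 1/(((809 - 2857) - 2412) - 9160) = 1/((-2048 - 2412) - 9160) = 1/(-4460 - 9160) = 1/(-13620) = -1/13620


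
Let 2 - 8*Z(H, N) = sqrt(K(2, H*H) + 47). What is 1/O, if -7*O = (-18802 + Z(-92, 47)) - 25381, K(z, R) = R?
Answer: 19793872/124935376933 - 56*sqrt(8511)/124935376933 ≈ 0.00015839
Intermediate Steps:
Z(H, N) = 1/4 - sqrt(47 + H**2)/8 (Z(H, N) = 1/4 - sqrt(H*H + 47)/8 = 1/4 - sqrt(H**2 + 47)/8 = 1/4 - sqrt(47 + H**2)/8)
O = 176731/28 + sqrt(8511)/56 (O = -((-18802 + (1/4 - sqrt(47 + (-92)**2)/8)) - 25381)/7 = -((-18802 + (1/4 - sqrt(47 + 8464)/8)) - 25381)/7 = -((-18802 + (1/4 - sqrt(8511)/8)) - 25381)/7 = -((-75207/4 - sqrt(8511)/8) - 25381)/7 = -(-176731/4 - sqrt(8511)/8)/7 = 176731/28 + sqrt(8511)/56 ≈ 6313.5)
1/O = 1/(176731/28 + sqrt(8511)/56)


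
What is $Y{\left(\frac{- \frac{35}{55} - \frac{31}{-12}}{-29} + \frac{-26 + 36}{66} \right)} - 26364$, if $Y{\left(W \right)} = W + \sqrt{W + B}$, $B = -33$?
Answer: $- \frac{100921069}{3828} + \frac{i \sqrt{120582957}}{1914} \approx -26364.0 + 5.7372 i$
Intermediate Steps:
$Y{\left(W \right)} = W + \sqrt{-33 + W}$ ($Y{\left(W \right)} = W + \sqrt{W - 33} = W + \sqrt{-33 + W}$)
$Y{\left(\frac{- \frac{35}{55} - \frac{31}{-12}}{-29} + \frac{-26 + 36}{66} \right)} - 26364 = \left(\left(\frac{- \frac{35}{55} - \frac{31}{-12}}{-29} + \frac{-26 + 36}{66}\right) + \sqrt{-33 + \left(\frac{- \frac{35}{55} - \frac{31}{-12}}{-29} + \frac{-26 + 36}{66}\right)}\right) - 26364 = \left(\left(\left(\left(-35\right) \frac{1}{55} - - \frac{31}{12}\right) \left(- \frac{1}{29}\right) + 10 \cdot \frac{1}{66}\right) + \sqrt{-33 + \left(\left(\left(-35\right) \frac{1}{55} - - \frac{31}{12}\right) \left(- \frac{1}{29}\right) + 10 \cdot \frac{1}{66}\right)}\right) - 26364 = \left(\left(\left(- \frac{7}{11} + \frac{31}{12}\right) \left(- \frac{1}{29}\right) + \frac{5}{33}\right) + \sqrt{-33 + \left(\left(- \frac{7}{11} + \frac{31}{12}\right) \left(- \frac{1}{29}\right) + \frac{5}{33}\right)}\right) - 26364 = \left(\left(\frac{257}{132} \left(- \frac{1}{29}\right) + \frac{5}{33}\right) + \sqrt{-33 + \left(\frac{257}{132} \left(- \frac{1}{29}\right) + \frac{5}{33}\right)}\right) - 26364 = \left(\left(- \frac{257}{3828} + \frac{5}{33}\right) + \sqrt{-33 + \left(- \frac{257}{3828} + \frac{5}{33}\right)}\right) - 26364 = \left(\frac{323}{3828} + \sqrt{-33 + \frac{323}{3828}}\right) - 26364 = \left(\frac{323}{3828} + \sqrt{- \frac{126001}{3828}}\right) - 26364 = \left(\frac{323}{3828} + \frac{i \sqrt{120582957}}{1914}\right) - 26364 = - \frac{100921069}{3828} + \frac{i \sqrt{120582957}}{1914}$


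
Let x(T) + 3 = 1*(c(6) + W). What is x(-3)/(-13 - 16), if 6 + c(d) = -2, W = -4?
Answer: 15/29 ≈ 0.51724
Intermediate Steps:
c(d) = -8 (c(d) = -6 - 2 = -8)
x(T) = -15 (x(T) = -3 + 1*(-8 - 4) = -3 + 1*(-12) = -3 - 12 = -15)
x(-3)/(-13 - 16) = -15/(-13 - 16) = -15/(-29) = -15*(-1/29) = 15/29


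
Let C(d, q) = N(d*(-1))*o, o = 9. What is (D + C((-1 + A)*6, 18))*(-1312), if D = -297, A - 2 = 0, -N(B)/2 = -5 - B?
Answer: 413280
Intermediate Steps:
N(B) = 10 + 2*B (N(B) = -2*(-5 - B) = 10 + 2*B)
A = 2 (A = 2 + 0 = 2)
C(d, q) = 90 - 18*d (C(d, q) = (10 + 2*(d*(-1)))*9 = (10 + 2*(-d))*9 = (10 - 2*d)*9 = 90 - 18*d)
(D + C((-1 + A)*6, 18))*(-1312) = (-297 + (90 - 18*(-1 + 2)*6))*(-1312) = (-297 + (90 - 18*6))*(-1312) = (-297 + (90 - 108))*(-1312) = (-297 - 18)*(-1312) = -315*(-1312) = 413280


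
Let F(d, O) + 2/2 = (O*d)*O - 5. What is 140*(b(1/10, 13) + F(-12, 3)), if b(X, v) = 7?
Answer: -14980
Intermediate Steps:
F(d, O) = -6 + d*O² (F(d, O) = -1 + ((O*d)*O - 5) = -1 + (d*O² - 5) = -1 + (-5 + d*O²) = -6 + d*O²)
140*(b(1/10, 13) + F(-12, 3)) = 140*(7 + (-6 - 12*3²)) = 140*(7 + (-6 - 12*9)) = 140*(7 + (-6 - 108)) = 140*(7 - 114) = 140*(-107) = -14980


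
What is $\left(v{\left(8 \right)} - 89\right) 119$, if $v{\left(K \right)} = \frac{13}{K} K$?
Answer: $-9044$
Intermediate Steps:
$v{\left(K \right)} = 13$
$\left(v{\left(8 \right)} - 89\right) 119 = \left(13 - 89\right) 119 = \left(-76\right) 119 = -9044$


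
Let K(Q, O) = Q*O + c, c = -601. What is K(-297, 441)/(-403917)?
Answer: 131578/403917 ≈ 0.32576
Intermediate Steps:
K(Q, O) = -601 + O*Q (K(Q, O) = Q*O - 601 = O*Q - 601 = -601 + O*Q)
K(-297, 441)/(-403917) = (-601 + 441*(-297))/(-403917) = (-601 - 130977)*(-1/403917) = -131578*(-1/403917) = 131578/403917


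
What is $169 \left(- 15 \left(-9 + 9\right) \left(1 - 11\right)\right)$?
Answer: $0$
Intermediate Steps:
$169 \left(- 15 \left(-9 + 9\right) \left(1 - 11\right)\right) = 169 \left(- 15 \cdot 0 \left(-10\right)\right) = 169 \left(\left(-15\right) 0\right) = 169 \cdot 0 = 0$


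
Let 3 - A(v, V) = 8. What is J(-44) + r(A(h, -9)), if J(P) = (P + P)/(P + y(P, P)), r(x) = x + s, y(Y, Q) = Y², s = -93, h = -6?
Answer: -4216/43 ≈ -98.047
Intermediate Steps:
A(v, V) = -5 (A(v, V) = 3 - 1*8 = 3 - 8 = -5)
r(x) = -93 + x (r(x) = x - 93 = -93 + x)
J(P) = 2*P/(P + P²) (J(P) = (P + P)/(P + P²) = (2*P)/(P + P²) = 2*P/(P + P²))
J(-44) + r(A(h, -9)) = 2/(1 - 44) + (-93 - 5) = 2/(-43) - 98 = 2*(-1/43) - 98 = -2/43 - 98 = -4216/43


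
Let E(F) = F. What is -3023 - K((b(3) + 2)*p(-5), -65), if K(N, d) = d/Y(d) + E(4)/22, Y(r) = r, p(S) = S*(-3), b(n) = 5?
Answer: -33266/11 ≈ -3024.2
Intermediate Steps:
p(S) = -3*S
K(N, d) = 13/11 (K(N, d) = d/d + 4/22 = 1 + 4*(1/22) = 1 + 2/11 = 13/11)
-3023 - K((b(3) + 2)*p(-5), -65) = -3023 - 1*13/11 = -3023 - 13/11 = -33266/11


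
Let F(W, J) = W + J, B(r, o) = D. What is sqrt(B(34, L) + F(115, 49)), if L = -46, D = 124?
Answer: 12*sqrt(2) ≈ 16.971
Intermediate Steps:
B(r, o) = 124
F(W, J) = J + W
sqrt(B(34, L) + F(115, 49)) = sqrt(124 + (49 + 115)) = sqrt(124 + 164) = sqrt(288) = 12*sqrt(2)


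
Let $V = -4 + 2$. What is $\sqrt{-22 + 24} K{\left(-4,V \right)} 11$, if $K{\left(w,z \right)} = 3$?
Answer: $33 \sqrt{2} \approx 46.669$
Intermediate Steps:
$V = -2$
$\sqrt{-22 + 24} K{\left(-4,V \right)} 11 = \sqrt{-22 + 24} \cdot 3 \cdot 11 = \sqrt{2} \cdot 3 \cdot 11 = 3 \sqrt{2} \cdot 11 = 33 \sqrt{2}$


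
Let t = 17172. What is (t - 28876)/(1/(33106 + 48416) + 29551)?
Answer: -954133488/2409056623 ≈ -0.39606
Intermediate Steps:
(t - 28876)/(1/(33106 + 48416) + 29551) = (17172 - 28876)/(1/(33106 + 48416) + 29551) = -11704/(1/81522 + 29551) = -11704/2409056623/81522 = -11704*81522/2409056623 = -954133488/2409056623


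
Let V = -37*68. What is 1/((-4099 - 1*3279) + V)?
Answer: -1/9894 ≈ -0.00010107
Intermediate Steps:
V = -2516
1/((-4099 - 1*3279) + V) = 1/((-4099 - 1*3279) - 2516) = 1/((-4099 - 3279) - 2516) = 1/(-7378 - 2516) = 1/(-9894) = -1/9894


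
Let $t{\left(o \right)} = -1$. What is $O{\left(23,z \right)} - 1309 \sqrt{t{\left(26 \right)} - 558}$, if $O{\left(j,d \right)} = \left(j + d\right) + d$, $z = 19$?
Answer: $61 - 1309 i \sqrt{559} \approx 61.0 - 30949.0 i$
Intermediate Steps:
$O{\left(j,d \right)} = j + 2 d$ ($O{\left(j,d \right)} = \left(d + j\right) + d = j + 2 d$)
$O{\left(23,z \right)} - 1309 \sqrt{t{\left(26 \right)} - 558} = \left(23 + 2 \cdot 19\right) - 1309 \sqrt{-1 - 558} = \left(23 + 38\right) - 1309 \sqrt{-559} = 61 - 1309 i \sqrt{559}$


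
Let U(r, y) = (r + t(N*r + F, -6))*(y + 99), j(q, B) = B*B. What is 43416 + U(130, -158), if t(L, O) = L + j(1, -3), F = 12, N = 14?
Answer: -72873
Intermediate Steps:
j(q, B) = B²
t(L, O) = 9 + L (t(L, O) = L + (-3)² = L + 9 = 9 + L)
U(r, y) = (21 + 15*r)*(99 + y) (U(r, y) = (r + (9 + (14*r + 12)))*(y + 99) = (r + (9 + (12 + 14*r)))*(99 + y) = (r + (21 + 14*r))*(99 + y) = (21 + 15*r)*(99 + y))
43416 + U(130, -158) = 43416 + (2079 + 21*(-158) + 1485*130 + 15*130*(-158)) = 43416 + (2079 - 3318 + 193050 - 308100) = 43416 - 116289 = -72873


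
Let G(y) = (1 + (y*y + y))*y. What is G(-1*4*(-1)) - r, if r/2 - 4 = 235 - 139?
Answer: -116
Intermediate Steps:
G(y) = y*(1 + y + y²) (G(y) = (1 + (y² + y))*y = (1 + (y + y²))*y = (1 + y + y²)*y = y*(1 + y + y²))
r = 200 (r = 8 + 2*(235 - 139) = 8 + 2*96 = 8 + 192 = 200)
G(-1*4*(-1)) - r = (-1*4*(-1))*(1 - 1*4*(-1) + (-1*4*(-1))²) - 1*200 = (-4*(-1))*(1 - 4*(-1) + (-4*(-1))²) - 200 = 4*(1 + 4 + 4²) - 200 = 4*(1 + 4 + 16) - 200 = 4*21 - 200 = 84 - 200 = -116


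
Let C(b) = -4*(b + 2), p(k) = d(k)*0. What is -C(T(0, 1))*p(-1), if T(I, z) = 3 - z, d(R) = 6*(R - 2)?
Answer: 0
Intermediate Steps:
d(R) = -12 + 6*R (d(R) = 6*(-2 + R) = -12 + 6*R)
p(k) = 0 (p(k) = (-12 + 6*k)*0 = 0)
C(b) = -8 - 4*b (C(b) = -4*(2 + b) = -8 - 4*b)
-C(T(0, 1))*p(-1) = -(-8 - 4*(3 - 1*1))*0 = -(-8 - 4*(3 - 1))*0 = -(-8 - 4*2)*0 = -(-8 - 8)*0 = -(-16)*0 = -1*0 = 0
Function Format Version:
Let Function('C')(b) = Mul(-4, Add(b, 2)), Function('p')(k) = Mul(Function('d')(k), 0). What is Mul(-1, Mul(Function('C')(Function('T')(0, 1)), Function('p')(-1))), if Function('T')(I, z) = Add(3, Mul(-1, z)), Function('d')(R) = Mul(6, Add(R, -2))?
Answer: 0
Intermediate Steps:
Function('d')(R) = Add(-12, Mul(6, R)) (Function('d')(R) = Mul(6, Add(-2, R)) = Add(-12, Mul(6, R)))
Function('p')(k) = 0 (Function('p')(k) = Mul(Add(-12, Mul(6, k)), 0) = 0)
Function('C')(b) = Add(-8, Mul(-4, b)) (Function('C')(b) = Mul(-4, Add(2, b)) = Add(-8, Mul(-4, b)))
Mul(-1, Mul(Function('C')(Function('T')(0, 1)), Function('p')(-1))) = Mul(-1, Mul(Add(-8, Mul(-4, Add(3, Mul(-1, 1)))), 0)) = Mul(-1, Mul(Add(-8, Mul(-4, Add(3, -1))), 0)) = Mul(-1, Mul(Add(-8, Mul(-4, 2)), 0)) = Mul(-1, Mul(Add(-8, -8), 0)) = Mul(-1, Mul(-16, 0)) = Mul(-1, 0) = 0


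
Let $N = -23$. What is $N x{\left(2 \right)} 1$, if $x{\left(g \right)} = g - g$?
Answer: $0$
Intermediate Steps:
$x{\left(g \right)} = 0$
$N x{\left(2 \right)} 1 = \left(-23\right) 0 \cdot 1 = 0 \cdot 1 = 0$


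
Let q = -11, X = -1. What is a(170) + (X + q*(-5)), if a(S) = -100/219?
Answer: 11726/219 ≈ 53.543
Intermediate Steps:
a(S) = -100/219 (a(S) = -100*1/219 = -100/219)
a(170) + (X + q*(-5)) = -100/219 + (-1 - 11*(-5)) = -100/219 + (-1 + 55) = -100/219 + 54 = 11726/219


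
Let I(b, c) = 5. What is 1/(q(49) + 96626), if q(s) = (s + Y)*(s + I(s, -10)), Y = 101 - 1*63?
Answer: 1/101324 ≈ 9.8693e-6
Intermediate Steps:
Y = 38 (Y = 101 - 63 = 38)
q(s) = (5 + s)*(38 + s) (q(s) = (s + 38)*(s + 5) = (38 + s)*(5 + s) = (5 + s)*(38 + s))
1/(q(49) + 96626) = 1/((190 + 49² + 43*49) + 96626) = 1/((190 + 2401 + 2107) + 96626) = 1/(4698 + 96626) = 1/101324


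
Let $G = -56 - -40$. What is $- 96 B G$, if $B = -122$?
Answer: $-187392$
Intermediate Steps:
$G = -16$ ($G = -56 + 40 = -16$)
$- 96 B G = \left(-96\right) \left(-122\right) \left(-16\right) = 11712 \left(-16\right) = -187392$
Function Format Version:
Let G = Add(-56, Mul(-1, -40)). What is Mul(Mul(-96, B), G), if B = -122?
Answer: -187392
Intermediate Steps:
G = -16 (G = Add(-56, 40) = -16)
Mul(Mul(-96, B), G) = Mul(Mul(-96, -122), -16) = Mul(11712, -16) = -187392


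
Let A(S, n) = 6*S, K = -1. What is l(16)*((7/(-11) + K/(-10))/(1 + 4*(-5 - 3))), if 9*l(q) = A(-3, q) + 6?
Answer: -118/5115 ≈ -0.023069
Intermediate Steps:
l(q) = -4/3 (l(q) = (6*(-3) + 6)/9 = (-18 + 6)/9 = (⅑)*(-12) = -4/3)
l(16)*((7/(-11) + K/(-10))/(1 + 4*(-5 - 3))) = -4*(7/(-11) - 1/(-10))/(3*(1 + 4*(-5 - 3))) = -4*(7*(-1/11) - 1*(-⅒))/(3*(1 + 4*(-8))) = -4*(-7/11 + ⅒)/(3*(1 - 32)) = -(-118)/(165*(-31)) = -(-118)*(-1)/(165*31) = -4/3*59/3410 = -118/5115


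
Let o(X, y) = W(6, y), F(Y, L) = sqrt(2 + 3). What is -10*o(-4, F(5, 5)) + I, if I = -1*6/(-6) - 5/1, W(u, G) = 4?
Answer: -44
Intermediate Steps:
F(Y, L) = sqrt(5)
o(X, y) = 4
I = -4 (I = -6*(-1/6) - 5*1 = 1 - 5 = -4)
-10*o(-4, F(5, 5)) + I = -10*4 - 4 = -40 - 4 = -44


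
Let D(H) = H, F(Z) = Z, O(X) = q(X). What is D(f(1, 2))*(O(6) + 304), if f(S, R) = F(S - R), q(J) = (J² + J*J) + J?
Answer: -382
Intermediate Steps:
q(J) = J + 2*J² (q(J) = (J² + J²) + J = 2*J² + J = J + 2*J²)
O(X) = X*(1 + 2*X)
f(S, R) = S - R
D(f(1, 2))*(O(6) + 304) = (1 - 1*2)*(6*(1 + 2*6) + 304) = (1 - 2)*(6*(1 + 12) + 304) = -(6*13 + 304) = -(78 + 304) = -1*382 = -382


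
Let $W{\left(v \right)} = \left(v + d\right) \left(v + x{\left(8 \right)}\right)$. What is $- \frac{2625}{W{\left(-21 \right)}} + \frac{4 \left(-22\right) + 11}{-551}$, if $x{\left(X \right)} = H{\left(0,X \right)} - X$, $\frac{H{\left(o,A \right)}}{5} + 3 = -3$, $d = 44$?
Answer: $\frac{1550864}{747707} \approx 2.0742$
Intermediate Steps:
$H{\left(o,A \right)} = -30$ ($H{\left(o,A \right)} = -15 + 5 \left(-3\right) = -15 - 15 = -30$)
$x{\left(X \right)} = -30 - X$
$W{\left(v \right)} = \left(-38 + v\right) \left(44 + v\right)$ ($W{\left(v \right)} = \left(v + 44\right) \left(v - 38\right) = \left(44 + v\right) \left(v - 38\right) = \left(44 + v\right) \left(-38 + v\right) = \left(-38 + v\right) \left(44 + v\right)$)
$- \frac{2625}{W{\left(-21 \right)}} + \frac{4 \left(-22\right) + 11}{-551} = - \frac{2625}{-1672 + \left(-21\right)^{2} + 6 \left(-21\right)} + \frac{4 \left(-22\right) + 11}{-551} = - \frac{2625}{-1672 + 441 - 126} + \left(-88 + 11\right) \left(- \frac{1}{551}\right) = - \frac{2625}{-1357} - - \frac{77}{551} = \left(-2625\right) \left(- \frac{1}{1357}\right) + \frac{77}{551} = \frac{2625}{1357} + \frac{77}{551} = \frac{1550864}{747707}$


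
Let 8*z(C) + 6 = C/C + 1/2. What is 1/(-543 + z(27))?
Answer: -16/8697 ≈ -0.0018397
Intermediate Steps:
z(C) = -9/16 (z(C) = -3/4 + (C/C + 1/2)/8 = -3/4 + (1 + 1*(1/2))/8 = -3/4 + (1 + 1/2)/8 = -3/4 + (1/8)*(3/2) = -3/4 + 3/16 = -9/16)
1/(-543 + z(27)) = 1/(-543 - 9/16) = 1/(-8697/16) = -16/8697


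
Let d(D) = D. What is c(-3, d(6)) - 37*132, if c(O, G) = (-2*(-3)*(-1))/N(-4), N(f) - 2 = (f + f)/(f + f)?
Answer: -4886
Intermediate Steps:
N(f) = 3 (N(f) = 2 + (f + f)/(f + f) = 2 + (2*f)/((2*f)) = 2 + (2*f)*(1/(2*f)) = 2 + 1 = 3)
c(O, G) = -2 (c(O, G) = (-2*(-3)*(-1))/3 = (6*(-1))*(⅓) = -6*⅓ = -2)
c(-3, d(6)) - 37*132 = -2 - 37*132 = -2 - 4884 = -4886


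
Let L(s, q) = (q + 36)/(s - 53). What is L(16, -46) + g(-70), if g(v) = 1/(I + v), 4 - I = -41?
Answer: 213/925 ≈ 0.23027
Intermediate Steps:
L(s, q) = (36 + q)/(-53 + s)
I = 45 (I = 4 - 1*(-41) = 4 + 41 = 45)
g(v) = 1/(45 + v)
L(16, -46) + g(-70) = (36 - 46)/(-53 + 16) + 1/(45 - 70) = -10/(-37) + 1/(-25) = -1/37*(-10) - 1/25 = 10/37 - 1/25 = 213/925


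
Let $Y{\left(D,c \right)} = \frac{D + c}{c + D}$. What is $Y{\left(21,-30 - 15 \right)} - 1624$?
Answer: $-1623$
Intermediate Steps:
$Y{\left(D,c \right)} = 1$ ($Y{\left(D,c \right)} = \frac{D + c}{D + c} = 1$)
$Y{\left(21,-30 - 15 \right)} - 1624 = 1 - 1624 = -1623$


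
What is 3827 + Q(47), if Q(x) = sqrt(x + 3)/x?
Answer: 3827 + 5*sqrt(2)/47 ≈ 3827.1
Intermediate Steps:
Q(x) = sqrt(3 + x)/x
3827 + Q(47) = 3827 + sqrt(3 + 47)/47 = 3827 + sqrt(50)/47 = 3827 + (5*sqrt(2))/47 = 3827 + 5*sqrt(2)/47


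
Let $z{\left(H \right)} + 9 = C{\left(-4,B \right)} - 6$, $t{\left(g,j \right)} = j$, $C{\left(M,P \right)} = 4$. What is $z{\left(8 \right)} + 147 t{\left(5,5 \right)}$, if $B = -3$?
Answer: $724$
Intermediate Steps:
$z{\left(H \right)} = -11$ ($z{\left(H \right)} = -9 + \left(4 - 6\right) = -9 - 2 = -11$)
$z{\left(8 \right)} + 147 t{\left(5,5 \right)} = -11 + 147 \cdot 5 = -11 + 735 = 724$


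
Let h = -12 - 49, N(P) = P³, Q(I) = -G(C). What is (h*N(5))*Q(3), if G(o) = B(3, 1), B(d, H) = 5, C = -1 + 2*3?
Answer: 38125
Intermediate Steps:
C = 5 (C = -1 + 6 = 5)
G(o) = 5
Q(I) = -5 (Q(I) = -1*5 = -5)
h = -61
(h*N(5))*Q(3) = -61*5³*(-5) = -61*125*(-5) = -7625*(-5) = 38125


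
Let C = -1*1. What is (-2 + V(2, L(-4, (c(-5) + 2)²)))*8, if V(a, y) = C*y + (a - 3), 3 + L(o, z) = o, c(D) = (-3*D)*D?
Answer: 32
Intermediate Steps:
c(D) = -3*D²
C = -1
L(o, z) = -3 + o
V(a, y) = -3 + a - y (V(a, y) = -y + (a - 3) = -y + (-3 + a) = -3 + a - y)
(-2 + V(2, L(-4, (c(-5) + 2)²)))*8 = (-2 + (-3 + 2 - (-3 - 4)))*8 = (-2 + (-3 + 2 - 1*(-7)))*8 = (-2 + (-3 + 2 + 7))*8 = (-2 + 6)*8 = 4*8 = 32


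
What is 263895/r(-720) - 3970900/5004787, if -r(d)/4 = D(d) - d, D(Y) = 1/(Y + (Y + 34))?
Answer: -936518635585795/10132881942106 ≈ -92.424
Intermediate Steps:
D(Y) = 1/(34 + 2*Y) (D(Y) = 1/(Y + (34 + Y)) = 1/(34 + 2*Y))
r(d) = -2/(17 + d) + 4*d (r(d) = -4*(1/(2*(17 + d)) - d) = -2/(17 + d) + 4*d)
263895/r(-720) - 3970900/5004787 = 263895/((2*(-1 + 2*(-720)*(17 - 720))/(17 - 720))) - 3970900/5004787 = 263895/((2*(-1 + 2*(-720)*(-703))/(-703))) - 3970900*1/5004787 = 263895/((2*(-1/703)*(-1 + 1012320))) - 3970900/5004787 = 263895/((2*(-1/703)*1012319)) - 3970900/5004787 = 263895/(-2024638/703) - 3970900/5004787 = 263895*(-703/2024638) - 3970900/5004787 = -185518185/2024638 - 3970900/5004787 = -936518635585795/10132881942106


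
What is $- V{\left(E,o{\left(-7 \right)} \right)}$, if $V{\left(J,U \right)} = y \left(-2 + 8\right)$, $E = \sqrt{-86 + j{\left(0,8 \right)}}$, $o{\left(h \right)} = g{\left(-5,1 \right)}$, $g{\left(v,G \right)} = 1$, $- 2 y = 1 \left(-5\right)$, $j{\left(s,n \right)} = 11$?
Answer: $-15$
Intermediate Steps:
$y = \frac{5}{2}$ ($y = - \frac{1 \left(-5\right)}{2} = \left(- \frac{1}{2}\right) \left(-5\right) = \frac{5}{2} \approx 2.5$)
$o{\left(h \right)} = 1$
$E = 5 i \sqrt{3}$ ($E = \sqrt{-86 + 11} = \sqrt{-75} = 5 i \sqrt{3} \approx 8.6602 i$)
$V{\left(J,U \right)} = 15$ ($V{\left(J,U \right)} = \frac{5 \left(-2 + 8\right)}{2} = \frac{5}{2} \cdot 6 = 15$)
$- V{\left(E,o{\left(-7 \right)} \right)} = \left(-1\right) 15 = -15$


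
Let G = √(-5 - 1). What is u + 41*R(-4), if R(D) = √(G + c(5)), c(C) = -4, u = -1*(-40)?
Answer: 40 + 41*√(-4 + I*√6) ≈ 64.089 + 85.465*I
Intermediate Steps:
u = 40
G = I*√6 (G = √(-6) = I*√6 ≈ 2.4495*I)
R(D) = √(-4 + I*√6) (R(D) = √(I*√6 - 4) = √(-4 + I*√6))
u + 41*R(-4) = 40 + 41*√(-4 + I*√6)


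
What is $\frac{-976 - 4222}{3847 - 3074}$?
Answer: $- \frac{5198}{773} \approx -6.7244$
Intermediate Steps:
$\frac{-976 - 4222}{3847 - 3074} = - \frac{5198}{773}$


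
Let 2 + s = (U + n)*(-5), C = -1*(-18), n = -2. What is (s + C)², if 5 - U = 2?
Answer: 121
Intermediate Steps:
U = 3 (U = 5 - 1*2 = 5 - 2 = 3)
C = 18
s = -7 (s = -2 + (3 - 2)*(-5) = -2 + 1*(-5) = -2 - 5 = -7)
(s + C)² = (-7 + 18)² = 11² = 121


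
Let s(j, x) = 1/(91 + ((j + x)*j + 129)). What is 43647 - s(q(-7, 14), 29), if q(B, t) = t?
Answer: 35877833/822 ≈ 43647.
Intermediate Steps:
s(j, x) = 1/(220 + j*(j + x)) (s(j, x) = 1/(91 + (j*(j + x) + 129)) = 1/(91 + (129 + j*(j + x))) = 1/(220 + j*(j + x)))
43647 - s(q(-7, 14), 29) = 43647 - 1/(220 + 14² + 14*29) = 43647 - 1/(220 + 196 + 406) = 43647 - 1/822 = 35877833/822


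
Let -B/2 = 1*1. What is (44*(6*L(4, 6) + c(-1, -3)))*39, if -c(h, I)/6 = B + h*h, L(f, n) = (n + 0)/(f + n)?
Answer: 82368/5 ≈ 16474.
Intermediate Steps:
B = -2 ≈ -2.0000
L(f, n) = n/(f + n)
c(h, I) = 12 - 6*h² (c(h, I) = -6*(-2 + h*h) = -6*(-2 + h²) = 12 - 6*h²)
(44*(6*L(4, 6) + c(-1, -3)))*39 = (44*(6*(6/(4 + 6)) + (12 - 6*(-1)²)))*39 = (44*(6*(6/10) + (12 - 6*1)))*39 = (44*(6*(6*(⅒)) + (12 - 6)))*39 = (44*(6*(⅗) + 6))*39 = (44*(18/5 + 6))*39 = (44*(48/5))*39 = (2112/5)*39 = 82368/5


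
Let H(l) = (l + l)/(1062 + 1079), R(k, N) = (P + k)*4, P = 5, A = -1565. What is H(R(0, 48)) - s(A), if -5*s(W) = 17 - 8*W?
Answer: 26841917/10705 ≈ 2507.4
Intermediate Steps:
R(k, N) = 20 + 4*k (R(k, N) = (5 + k)*4 = 20 + 4*k)
s(W) = -17/5 + 8*W/5 (s(W) = -(17 - 8*W)/5 = -17/5 + 8*W/5)
H(l) = 2*l/2141 (H(l) = (2*l)/2141 = (2*l)*(1/2141) = 2*l/2141)
H(R(0, 48)) - s(A) = 2*(20 + 4*0)/2141 - (-17/5 + (8/5)*(-1565)) = 2*(20 + 0)/2141 - (-17/5 - 2504) = (2/2141)*20 - 1*(-12537/5) = 40/2141 + 12537/5 = 26841917/10705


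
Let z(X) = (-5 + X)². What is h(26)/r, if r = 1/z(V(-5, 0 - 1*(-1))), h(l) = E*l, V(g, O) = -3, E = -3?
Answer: -4992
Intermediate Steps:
h(l) = -3*l
r = 1/64 (r = 1/((-5 - 3)²) = 1/((-8)²) = 1/64 ≈ 0.015625)
h(26)/r = (-3*26)/(1/64) = -78*64 = -4992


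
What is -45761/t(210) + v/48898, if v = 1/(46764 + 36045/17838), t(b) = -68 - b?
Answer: 103702845822789815/629999150775966 ≈ 164.61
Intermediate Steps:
v = 1982/92690253 (v = 1/(46764 + 36045*(1/17838)) = 1/(46764 + 4005/1982) = 1/(92690253/1982) = 1982/92690253 ≈ 2.1383e-5)
-45761/t(210) + v/48898 = -45761/(-68 - 1*210) + (1982/92690253)/48898 = -45761/(-68 - 210) + (1982/92690253)*(1/48898) = -45761/(-278) + 991/2266183995597 = -45761*(-1/278) + 991/2266183995597 = 45761/278 + 991/2266183995597 = 103702845822789815/629999150775966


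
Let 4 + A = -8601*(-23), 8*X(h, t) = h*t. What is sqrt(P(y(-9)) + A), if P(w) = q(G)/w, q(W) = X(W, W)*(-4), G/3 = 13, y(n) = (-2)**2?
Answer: sqrt(3162062)/4 ≈ 444.55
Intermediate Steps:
y(n) = 4
X(h, t) = h*t/8 (X(h, t) = (h*t)/8 = h*t/8)
G = 39 (G = 3*13 = 39)
q(W) = -W**2/2 (q(W) = (W*W/8)*(-4) = (W**2/8)*(-4) = -W**2/2)
P(w) = -1521/(2*w) (P(w) = (-1/2*39**2)/w = (-1/2*1521)/w = -1521/(2*w))
A = 197819 (A = -4 - 8601*(-23) = -4 + 197823 = 197819)
sqrt(P(y(-9)) + A) = sqrt(-1521/2/4 + 197819) = sqrt(-1521/2*1/4 + 197819) = sqrt(-1521/8 + 197819) = sqrt(1581031/8) = sqrt(3162062)/4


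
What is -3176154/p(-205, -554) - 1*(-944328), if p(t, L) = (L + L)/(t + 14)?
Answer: 219835005/554 ≈ 3.9681e+5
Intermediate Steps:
p(t, L) = 2*L/(14 + t) (p(t, L) = (2*L)/(14 + t) = 2*L/(14 + t))
-3176154/p(-205, -554) - 1*(-944328) = -3176154/(2*(-554)/(14 - 205)) - 1*(-944328) = -3176154/(2*(-554)/(-191)) + 944328 = -3176154/(2*(-554)*(-1/191)) + 944328 = -3176154/1108/191 + 944328 = -3176154*191/1108 + 944328 = -303322707/554 + 944328 = 219835005/554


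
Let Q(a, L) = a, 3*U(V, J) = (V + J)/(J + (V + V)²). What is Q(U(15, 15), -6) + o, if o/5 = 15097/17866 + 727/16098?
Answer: 6523155396/1462001579 ≈ 4.4618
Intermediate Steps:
U(V, J) = (J + V)/(3*(J + 4*V²)) (U(V, J) = ((V + J)/(J + (V + V)²))/3 = ((J + V)/(J + (2*V)²))/3 = ((J + V)/(J + 4*V²))/3 = (J + V)/(3*(J + 4*V²)))
o = 320025110/71901717 (o = 5*(15097/17866 + 727/16098) = 5*(64005022/71901717) = 320025110/71901717 ≈ 4.4509)
Q(U(15, 15), -6) + o = (15 + 15)/(3*(15 + 4*15²)) + 320025110/71901717 = (⅓)*30/(15 + 4*225) + 320025110/71901717 = (⅓)*30/(15 + 900) + 320025110/71901717 = (⅓)*30/915 + 320025110/71901717 = (⅓)*(1/915)*30 + 320025110/71901717 = 2/183 + 320025110/71901717 = 6523155396/1462001579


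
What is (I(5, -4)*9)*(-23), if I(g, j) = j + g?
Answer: -207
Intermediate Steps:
I(g, j) = g + j
(I(5, -4)*9)*(-23) = ((5 - 4)*9)*(-23) = (1*9)*(-23) = 9*(-23) = -207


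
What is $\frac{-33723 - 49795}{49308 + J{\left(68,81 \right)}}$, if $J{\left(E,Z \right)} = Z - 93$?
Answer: $- \frac{41759}{24648} \approx -1.6942$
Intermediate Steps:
$J{\left(E,Z \right)} = -93 + Z$ ($J{\left(E,Z \right)} = Z - 93 = -93 + Z$)
$\frac{-33723 - 49795}{49308 + J{\left(68,81 \right)}} = \frac{-33723 - 49795}{49308 + \left(-93 + 81\right)} = - \frac{83518}{49308 - 12} = - \frac{83518}{49296} = \left(-83518\right) \frac{1}{49296} = - \frac{41759}{24648}$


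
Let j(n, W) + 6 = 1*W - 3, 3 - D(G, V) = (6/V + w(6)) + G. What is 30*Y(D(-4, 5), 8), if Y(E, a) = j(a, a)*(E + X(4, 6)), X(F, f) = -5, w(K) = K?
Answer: 156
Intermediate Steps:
D(G, V) = -3 - G - 6/V (D(G, V) = 3 - ((6/V + 6) + G) = 3 - ((6 + 6/V) + G) = 3 - (6 + G + 6/V) = 3 + (-6 - G - 6/V) = -3 - G - 6/V)
j(n, W) = -9 + W (j(n, W) = -6 + (1*W - 3) = -6 + (W - 3) = -6 + (-3 + W) = -9 + W)
Y(E, a) = (-9 + a)*(-5 + E) (Y(E, a) = (-9 + a)*(E - 5) = (-9 + a)*(-5 + E))
30*Y(D(-4, 5), 8) = 30*((-9 + 8)*(-5 + (-3 - 1*(-4) - 6/5))) = 30*(-(-5 + (-3 + 4 - 6*⅕))) = 30*(-(-5 + (-3 + 4 - 6/5))) = 30*(-(-5 - ⅕)) = 30*(-1*(-26/5)) = 30*(26/5) = 156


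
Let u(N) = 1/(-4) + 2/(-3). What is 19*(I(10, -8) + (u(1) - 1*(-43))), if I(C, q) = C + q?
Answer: 10051/12 ≈ 837.58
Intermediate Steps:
u(N) = -11/12 (u(N) = 1*(-1/4) + 2*(-1/3) = -1/4 - 2/3 = -11/12)
19*(I(10, -8) + (u(1) - 1*(-43))) = 19*((10 - 8) + (-11/12 - 1*(-43))) = 19*(2 + (-11/12 + 43)) = 19*(2 + 505/12) = 19*(529/12) = 10051/12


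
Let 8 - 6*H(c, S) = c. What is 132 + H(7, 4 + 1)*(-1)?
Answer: 791/6 ≈ 131.83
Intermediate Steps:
H(c, S) = 4/3 - c/6
132 + H(7, 4 + 1)*(-1) = 132 + (4/3 - 1/6*7)*(-1) = 132 + (4/3 - 7/6)*(-1) = 132 + (1/6)*(-1) = 132 - 1/6 = 791/6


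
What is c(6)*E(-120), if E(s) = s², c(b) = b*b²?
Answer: 3110400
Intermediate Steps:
c(b) = b³
c(6)*E(-120) = 6³*(-120)² = 216*14400 = 3110400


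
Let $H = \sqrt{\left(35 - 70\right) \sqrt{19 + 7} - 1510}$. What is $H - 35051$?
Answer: $-35051 + i \sqrt{1510 + 35 \sqrt{26}} \approx -35051.0 + 41.091 i$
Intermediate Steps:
$H = \sqrt{-1510 - 35 \sqrt{26}}$ ($H = \sqrt{- 35 \sqrt{26} - 1510} = \sqrt{-1510 - 35 \sqrt{26}} \approx 41.091 i$)
$H - 35051 = \sqrt{-1510 - 35 \sqrt{26}} - 35051 = -35051 + \sqrt{-1510 - 35 \sqrt{26}}$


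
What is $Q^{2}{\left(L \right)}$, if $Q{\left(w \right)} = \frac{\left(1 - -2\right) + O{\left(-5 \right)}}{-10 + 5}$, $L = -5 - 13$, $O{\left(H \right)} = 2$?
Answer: $1$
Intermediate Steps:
$L = -18$ ($L = -5 - 13 = -18$)
$Q{\left(w \right)} = -1$ ($Q{\left(w \right)} = \frac{\left(1 - -2\right) + 2}{-10 + 5} = \frac{\left(1 + 2\right) + 2}{-5} = \left(3 + 2\right) \left(- \frac{1}{5}\right) = 5 \left(- \frac{1}{5}\right) = -1$)
$Q^{2}{\left(L \right)} = \left(-1\right)^{2} = 1$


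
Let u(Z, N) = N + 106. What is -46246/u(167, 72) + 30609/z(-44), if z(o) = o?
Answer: -3741613/3916 ≈ -955.47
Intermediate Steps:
u(Z, N) = 106 + N
-46246/u(167, 72) + 30609/z(-44) = -46246/(106 + 72) + 30609/(-44) = -46246/178 + 30609*(-1/44) = -46246*1/178 - 30609/44 = -23123/89 - 30609/44 = -3741613/3916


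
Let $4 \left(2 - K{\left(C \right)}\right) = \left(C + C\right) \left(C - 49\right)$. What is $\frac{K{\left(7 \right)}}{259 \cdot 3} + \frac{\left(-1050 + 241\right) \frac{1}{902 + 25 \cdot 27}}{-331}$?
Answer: $\frac{78404656}{405583899} \approx 0.19331$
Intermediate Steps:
$K{\left(C \right)} = 2 - \frac{C \left(-49 + C\right)}{2}$ ($K{\left(C \right)} = 2 - \frac{\left(C + C\right) \left(C - 49\right)}{4} = 2 - \frac{2 C \left(-49 + C\right)}{4} = 2 - \frac{C \left(-49 + C\right)}{2}$)
$\frac{K{\left(7 \right)}}{259 \cdot 3} + \frac{\left(-1050 + 241\right) \frac{1}{902 + 25 \cdot 27}}{-331} = \frac{2 - \frac{7^{2}}{2} + \frac{49}{2} \cdot 7}{259 \cdot 3} + \frac{\left(-1050 + 241\right) \frac{1}{902 + 25 \cdot 27}}{-331} = \frac{2 - \frac{49}{2} + \frac{343}{2}}{777} + - \frac{809}{902 + 675} \left(- \frac{1}{331}\right) = \left(2 - \frac{49}{2} + \frac{343}{2}\right) \frac{1}{777} + - \frac{809}{1577} \left(- \frac{1}{331}\right) = 149 \cdot \frac{1}{777} + \left(-809\right) \frac{1}{1577} \left(- \frac{1}{331}\right) = \frac{149}{777} - - \frac{809}{521987} = \frac{149}{777} + \frac{809}{521987} = \frac{78404656}{405583899}$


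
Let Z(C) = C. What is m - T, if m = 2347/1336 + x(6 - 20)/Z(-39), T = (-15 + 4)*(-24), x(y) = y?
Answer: -13645219/52104 ≈ -261.88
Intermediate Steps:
T = 264 (T = -11*(-24) = 264)
m = 110237/52104 (m = 2347/1336 + (6 - 20)/(-39) = 2347*(1/1336) - 14*(-1/39) = 2347/1336 + 14/39 = 110237/52104 ≈ 2.1157)
m - T = 110237/52104 - 1*264 = 110237/52104 - 264 = -13645219/52104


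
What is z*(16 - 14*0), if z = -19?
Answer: -304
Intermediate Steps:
z*(16 - 14*0) = -19*(16 - 14*0) = -19*(16 + 0) = -19*16 = -304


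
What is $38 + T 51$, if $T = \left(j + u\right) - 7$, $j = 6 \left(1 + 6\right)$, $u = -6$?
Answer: $1517$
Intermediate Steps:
$j = 42$ ($j = 6 \cdot 7 = 42$)
$T = 29$ ($T = \left(42 - 6\right) - 7 = 36 - 7 = 29$)
$38 + T 51 = 38 + 29 \cdot 51 = 38 + 1479 = 1517$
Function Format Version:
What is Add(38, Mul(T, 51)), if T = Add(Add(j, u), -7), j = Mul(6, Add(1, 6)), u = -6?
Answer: 1517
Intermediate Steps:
j = 42 (j = Mul(6, 7) = 42)
T = 29 (T = Add(Add(42, -6), -7) = Add(36, -7) = 29)
Add(38, Mul(T, 51)) = Add(38, Mul(29, 51)) = Add(38, 1479) = 1517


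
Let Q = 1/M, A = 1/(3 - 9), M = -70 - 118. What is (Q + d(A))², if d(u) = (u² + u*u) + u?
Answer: 38809/2862864 ≈ 0.013556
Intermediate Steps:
M = -188
A = -⅙ (A = 1/(-6) = -⅙ ≈ -0.16667)
Q = -1/188 (Q = 1/(-188) = -1/188 ≈ -0.0053191)
d(u) = u + 2*u² (d(u) = (u² + u²) + u = 2*u² + u = u + 2*u²)
(Q + d(A))² = (-1/188 - (1 + 2*(-⅙))/6)² = (-1/188 - (1 - ⅓)/6)² = (-1/188 - ⅙*⅔)² = (-1/188 - ⅑)² = (-197/1692)² = 38809/2862864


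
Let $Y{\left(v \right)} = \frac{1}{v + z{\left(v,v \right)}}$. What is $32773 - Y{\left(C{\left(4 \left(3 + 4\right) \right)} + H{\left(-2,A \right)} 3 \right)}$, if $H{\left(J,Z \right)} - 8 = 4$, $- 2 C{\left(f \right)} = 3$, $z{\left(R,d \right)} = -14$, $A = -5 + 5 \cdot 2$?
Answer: $\frac{1343691}{41} \approx 32773.0$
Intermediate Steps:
$A = 5$ ($A = -5 + 10 = 5$)
$C{\left(f \right)} = - \frac{3}{2}$ ($C{\left(f \right)} = \left(- \frac{1}{2}\right) 3 = - \frac{3}{2}$)
$H{\left(J,Z \right)} = 12$ ($H{\left(J,Z \right)} = 8 + 4 = 12$)
$Y{\left(v \right)} = \frac{1}{-14 + v}$ ($Y{\left(v \right)} = \frac{1}{v - 14} = \frac{1}{-14 + v}$)
$32773 - Y{\left(C{\left(4 \left(3 + 4\right) \right)} + H{\left(-2,A \right)} 3 \right)} = 32773 - \frac{1}{-14 + \left(- \frac{3}{2} + 12 \cdot 3\right)} = 32773 - \frac{1}{-14 + \left(- \frac{3}{2} + 36\right)} = 32773 - \frac{1}{-14 + \frac{69}{2}} = 32773 - \frac{1}{\frac{41}{2}} = 32773 - \frac{2}{41} = \frac{1343691}{41}$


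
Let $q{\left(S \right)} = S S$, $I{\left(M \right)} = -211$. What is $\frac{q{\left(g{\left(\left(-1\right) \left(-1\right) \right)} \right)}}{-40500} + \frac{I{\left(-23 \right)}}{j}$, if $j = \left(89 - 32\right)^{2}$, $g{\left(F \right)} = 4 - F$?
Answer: $- \frac{35287}{541500} \approx -0.065165$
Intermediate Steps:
$j = 3249$ ($j = 57^{2} = 3249$)
$q{\left(S \right)} = S^{2}$
$\frac{q{\left(g{\left(\left(-1\right) \left(-1\right) \right)} \right)}}{-40500} + \frac{I{\left(-23 \right)}}{j} = \frac{\left(4 - \left(-1\right) \left(-1\right)\right)^{2}}{-40500} - \frac{211}{3249} = \left(4 - 1\right)^{2} \left(- \frac{1}{40500}\right) - \frac{211}{3249} = 3^{2} \left(- \frac{1}{40500}\right) - \frac{211}{3249} = 9 \left(- \frac{1}{40500}\right) - \frac{211}{3249} = - \frac{1}{4500} - \frac{211}{3249} = - \frac{35287}{541500}$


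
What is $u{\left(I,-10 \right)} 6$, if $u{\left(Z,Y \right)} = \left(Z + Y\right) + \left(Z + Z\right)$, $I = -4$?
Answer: $-132$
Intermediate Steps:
$u{\left(Z,Y \right)} = Y + 3 Z$ ($u{\left(Z,Y \right)} = \left(Y + Z\right) + 2 Z = Y + 3 Z$)
$u{\left(I,-10 \right)} 6 = \left(-10 + 3 \left(-4\right)\right) 6 = \left(-10 - 12\right) 6 = \left(-22\right) 6 = -132$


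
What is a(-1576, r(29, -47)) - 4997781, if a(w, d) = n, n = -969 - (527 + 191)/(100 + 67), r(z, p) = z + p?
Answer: -834791968/167 ≈ -4.9988e+6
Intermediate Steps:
r(z, p) = p + z
n = -162541/167 (n = -969 - 718/167 = -162541/167 ≈ -973.30)
a(w, d) = -162541/167
a(-1576, r(29, -47)) - 4997781 = -162541/167 - 4997781 = -834791968/167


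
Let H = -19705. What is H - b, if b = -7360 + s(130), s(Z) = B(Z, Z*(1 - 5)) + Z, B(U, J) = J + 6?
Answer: -11961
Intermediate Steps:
B(U, J) = 6 + J
s(Z) = 6 - 3*Z (s(Z) = (6 + Z*(1 - 5)) + Z = (6 + Z*(-4)) + Z = (6 - 4*Z) + Z = 6 - 3*Z)
b = -7744 (b = -7360 + (6 - 3*130) = -7360 + (6 - 390) = -7360 - 384 = -7744)
H - b = -19705 - 1*(-7744) = -19705 + 7744 = -11961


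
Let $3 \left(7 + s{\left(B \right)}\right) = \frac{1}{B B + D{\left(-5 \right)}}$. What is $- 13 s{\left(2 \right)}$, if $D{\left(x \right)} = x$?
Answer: $\frac{286}{3} \approx 95.333$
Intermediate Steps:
$s{\left(B \right)} = -7 + \frac{1}{3 \left(-5 + B^{2}\right)}$ ($s{\left(B \right)} = -7 + \frac{1}{3 \left(B B - 5\right)} = -7 + \frac{1}{3 \left(B^{2} - 5\right)} = -7 + \frac{1}{3 \left(-5 + B^{2}\right)}$)
$- 13 s{\left(2 \right)} = - 13 \frac{106 - 21 \cdot 2^{2}}{3 \left(-5 + 2^{2}\right)} = - 13 \frac{106 - 84}{3 \left(-5 + 4\right)} = - 13 \frac{106 - 84}{3 \left(-1\right)} = - 13 \cdot \frac{1}{3} \left(-1\right) 22 = \left(-13\right) \left(- \frac{22}{3}\right) = \frac{286}{3}$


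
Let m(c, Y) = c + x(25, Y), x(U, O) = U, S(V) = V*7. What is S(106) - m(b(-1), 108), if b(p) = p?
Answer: 718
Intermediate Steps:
S(V) = 7*V
m(c, Y) = 25 + c (m(c, Y) = c + 25 = 25 + c)
S(106) - m(b(-1), 108) = 7*106 - (25 - 1) = 742 - 1*24 = 742 - 24 = 718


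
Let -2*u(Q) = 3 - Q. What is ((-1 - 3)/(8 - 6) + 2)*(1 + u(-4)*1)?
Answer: 0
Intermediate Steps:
u(Q) = -3/2 + Q/2 (u(Q) = -(3 - Q)/2 = -3/2 + Q/2)
((-1 - 3)/(8 - 6) + 2)*(1 + u(-4)*1) = ((-1 - 3)/(8 - 6) + 2)*(1 + (-3/2 + (1/2)*(-4))*1) = (-4/2 + 2)*(1 + (-3/2 - 2)*1) = (-4*1/2 + 2)*(1 - 7/2*1) = (-2 + 2)*(1 - 7/2) = 0*(-5/2) = 0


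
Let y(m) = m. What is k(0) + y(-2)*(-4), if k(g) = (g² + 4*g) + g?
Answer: 8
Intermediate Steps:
k(g) = g² + 5*g
k(0) + y(-2)*(-4) = 0*(5 + 0) - 2*(-4) = 0*5 + 8 = 0 + 8 = 8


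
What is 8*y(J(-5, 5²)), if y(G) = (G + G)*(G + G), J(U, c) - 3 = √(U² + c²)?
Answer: 21088 + 960*√26 ≈ 25983.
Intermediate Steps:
J(U, c) = 3 + √(U² + c²)
y(G) = 4*G² (y(G) = (2*G)*(2*G) = 4*G²)
8*y(J(-5, 5²)) = 8*(4*(3 + √((-5)² + (5²)²))²) = 8*(4*(3 + √(25 + 25²))²) = 8*(4*(3 + √(25 + 625))²) = 8*(4*(3 + √650)²) = 8*(4*(3 + 5*√26)²) = 32*(3 + 5*√26)²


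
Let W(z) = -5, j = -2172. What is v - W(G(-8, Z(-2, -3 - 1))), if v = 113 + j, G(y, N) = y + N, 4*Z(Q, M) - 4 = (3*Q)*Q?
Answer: -2054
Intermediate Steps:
Z(Q, M) = 1 + 3*Q²/4 (Z(Q, M) = 1 + ((3*Q)*Q)/4 = 1 + (3*Q²)/4 = 1 + 3*Q²/4)
G(y, N) = N + y
v = -2059 (v = 113 - 2172 = -2059)
v - W(G(-8, Z(-2, -3 - 1))) = -2059 - 1*(-5) = -2059 + 5 = -2054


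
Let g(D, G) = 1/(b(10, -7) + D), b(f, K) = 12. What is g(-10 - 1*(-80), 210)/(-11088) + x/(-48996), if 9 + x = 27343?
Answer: -690348865/1237442976 ≈ -0.55788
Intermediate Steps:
x = 27334 (x = -9 + 27343 = 27334)
g(D, G) = 1/(12 + D)
g(-10 - 1*(-80), 210)/(-11088) + x/(-48996) = 1/((12 + (-10 - 1*(-80)))*(-11088)) + 27334/(-48996) = -1/11088/(12 + (-10 + 80)) + 27334*(-1/48996) = -1/11088/(12 + 70) - 13667/24498 = -1/11088/82 - 13667/24498 = (1/82)*(-1/11088) - 13667/24498 = -1/909216 - 13667/24498 = -690348865/1237442976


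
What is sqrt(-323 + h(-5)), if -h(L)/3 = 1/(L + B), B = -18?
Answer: I*sqrt(170798)/23 ≈ 17.969*I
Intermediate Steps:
h(L) = -3/(-18 + L) (h(L) = -3/(L - 18) = -3/(-18 + L))
sqrt(-323 + h(-5)) = sqrt(-323 - 3/(-18 - 5)) = sqrt(-323 - 3/(-23)) = sqrt(-323 - 3*(-1/23)) = sqrt(-323 + 3/23) = sqrt(-7426/23) = I*sqrt(170798)/23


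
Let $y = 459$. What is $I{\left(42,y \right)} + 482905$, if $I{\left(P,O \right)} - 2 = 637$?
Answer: $483544$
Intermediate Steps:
$I{\left(P,O \right)} = 639$ ($I{\left(P,O \right)} = 2 + 637 = 639$)
$I{\left(42,y \right)} + 482905 = 639 + 482905 = 483544$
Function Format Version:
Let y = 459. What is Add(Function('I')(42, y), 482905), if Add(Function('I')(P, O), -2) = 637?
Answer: 483544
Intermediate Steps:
Function('I')(P, O) = 639 (Function('I')(P, O) = Add(2, 637) = 639)
Add(Function('I')(42, y), 482905) = Add(639, 482905) = 483544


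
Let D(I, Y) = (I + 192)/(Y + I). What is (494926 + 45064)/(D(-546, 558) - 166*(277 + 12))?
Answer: -1079980/96007 ≈ -11.249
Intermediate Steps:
D(I, Y) = (192 + I)/(I + Y)
(494926 + 45064)/(D(-546, 558) - 166*(277 + 12)) = (494926 + 45064)/((192 - 546)/(-546 + 558) - 166*(277 + 12)) = 539990/(-354/12 - 166*289) = 539990/((1/12)*(-354) - 47974) = 539990/(-59/2 - 47974) = 539990/(-96007/2) = 539990*(-2/96007) = -1079980/96007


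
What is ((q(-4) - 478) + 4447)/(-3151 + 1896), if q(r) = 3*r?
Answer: -3957/1255 ≈ -3.1530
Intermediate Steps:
((q(-4) - 478) + 4447)/(-3151 + 1896) = ((3*(-4) - 478) + 4447)/(-3151 + 1896) = ((-12 - 478) + 4447)/(-1255) = (-490 + 4447)*(-1/1255) = 3957*(-1/1255) = -3957/1255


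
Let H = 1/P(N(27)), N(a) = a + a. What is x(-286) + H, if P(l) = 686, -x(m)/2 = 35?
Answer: -48019/686 ≈ -69.999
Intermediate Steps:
N(a) = 2*a
x(m) = -70 (x(m) = -2*35 = -70)
H = 1/686 ≈ 0.0014577
x(-286) + H = -70 + 1/686 = -48019/686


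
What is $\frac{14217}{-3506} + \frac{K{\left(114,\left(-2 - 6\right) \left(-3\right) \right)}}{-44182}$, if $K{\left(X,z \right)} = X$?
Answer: $- \frac{314267589}{77451046} \approx -4.0576$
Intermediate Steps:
$\frac{14217}{-3506} + \frac{K{\left(114,\left(-2 - 6\right) \left(-3\right) \right)}}{-44182} = \frac{14217}{-3506} + \frac{114}{-44182} = 14217 \left(- \frac{1}{3506}\right) + 114 \left(- \frac{1}{44182}\right) = - \frac{14217}{3506} - \frac{57}{22091} = - \frac{314267589}{77451046}$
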